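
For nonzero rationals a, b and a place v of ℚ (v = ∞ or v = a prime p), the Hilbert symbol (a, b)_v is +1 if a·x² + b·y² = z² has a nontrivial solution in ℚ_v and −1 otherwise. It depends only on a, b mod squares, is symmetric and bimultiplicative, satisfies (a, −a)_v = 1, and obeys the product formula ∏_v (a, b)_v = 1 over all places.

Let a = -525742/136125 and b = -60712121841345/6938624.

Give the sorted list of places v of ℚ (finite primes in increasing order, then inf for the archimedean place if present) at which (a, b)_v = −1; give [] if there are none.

Mod squares: a ≡ -1190, b ≡ -1967070. Check v ∈ {∞, 2, 3, 5, 7, 11, 13, 17, 19, 29, 41, 47}.
v=11: a=11^-2·(≡1), b=11^-2·(≡4) mod 11; (1|11)=+1, (4|11)=+1; (−1)^{-2·-2·5}·(+1)^-2·(+1)^-2 = +1.
v=29: a=29^0·(≡1), b=29^1·(≡24) mod 29; (1|29)=+1, (24|29)=+1; (−1)^{0·1·14}·(+1)^1·(+1)^0 = +1.
v=5: a=5^-3·(≡2), b=5^1·(≡4) mod 5; (2|5)=-1, (4|5)=+1; (−1)^{-3·1·2}·(-1)^1·(+1)^-3 = -1.
v=7: a=7^1·(≡6), b=7^-1·(≡3) mod 7; (6|7)=-1, (3|7)=-1; (−1)^{1·-1·3}·(-1)^-1·(-1)^1 = -1.
v=41: a=41^0·(≡33), b=41^2·(≡15) mod 41; (33|41)=+1, (15|41)=-1; (−1)^{0·2·20}·(+1)^2·(-1)^0 = +1.
v=13: a=13^0·(≡2), b=13^4·(≡4) mod 13; (2|13)=-1, (4|13)=+1; (−1)^{0·4·6}·(-1)^4·(+1)^0 = +1.
v=∞: -1190 < 0 and -1967070 < 0  ⇒  (a,b)_∞ = -1.
v=2: v_2(a)=1, v_2(b)=-13; units ≡ 5, 1 (mod 8); ε·ε+αω+βω = 0·0+1·0+-13·1 ≡ 1  ⇒  (a,b)_2 = -1.
v=47: a=47^2·(≡7), b=47^0·(≡3) mod 47; (7|47)=+1, (3|47)=+1; (−1)^{2·0·23}·(+1)^0·(+1)^2 = +1.
v=17: a=17^1·(≡8), b=17^1·(≡9) mod 17; (8|17)=+1, (9|17)=+1; (−1)^{1·1·8}·(+1)^1·(+1)^1 = +1.
v=3: a=3^-2·(≡1), b=3^3·(≡2) mod 3; (1|3)=+1, (2|3)=-1; (−1)^{-2·3·1}·(+1)^3·(-1)^-2 = +1.
v=19: a=19^0·(≡5), b=19^1·(≡16) mod 19; (5|19)=+1, (16|19)=+1; (−1)^{0·1·9}·(+1)^1·(+1)^0 = +1.
(-1190, -1967070 / ℚ) ramifies at {2, 5, 7, ∞}: a division algebra.

[2, 5, 7, inf]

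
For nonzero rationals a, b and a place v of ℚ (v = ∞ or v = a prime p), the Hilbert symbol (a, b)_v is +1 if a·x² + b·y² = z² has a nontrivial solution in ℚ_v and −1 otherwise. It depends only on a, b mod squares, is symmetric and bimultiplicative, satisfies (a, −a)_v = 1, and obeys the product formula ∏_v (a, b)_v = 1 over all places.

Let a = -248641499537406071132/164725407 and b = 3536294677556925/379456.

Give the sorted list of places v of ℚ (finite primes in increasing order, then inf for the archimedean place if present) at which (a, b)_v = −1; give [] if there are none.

[]

(a, b) ≡ (-161, 93) mod (ℚ^×)²; places V = {2, 3, 5, 7, 11, 23, 29, 31, 43, ∞}.
(a,b)_23: α=3, u≡4; β=2, v≡18 (mod 23); (4|23)=+1, (18|23)=+1; sign (−1)^0·+1^2·+1^3 = +1.
(a,b)_11: α=-2, u≡9; β=-2, v≡9 (mod 11); (9|11)=+1, (9|11)=+1; sign (−1)^0·+1^-2·+1^-2 = +1.
(a,b)_43: α=6, u≡31; β=4, v≡39 (mod 43); (31|43)=+1, (39|43)=-1; sign (−1)^0·+1^4·-1^6 = +1.
(a,b)_5: α=0, u≡4; β=2, v≡2 (mod 5); (4|5)=+1, (2|5)=-1; sign (−1)^0·+1^2·-1^0 = +1.
(a,b)_3: α=-4, u≡1; β=1, v≡1 (mod 3); (1|3)=+1, (1|3)=+1; sign (−1)^0·+1^1·+1^-4 = +1.
(a,b)_2: α=2, β=-6; u≡7, v≡5 (mod 8); ε(u)ε(v)=1·0, αω(v)=2·1, βω(u)=-6·0; sum ≡ 0  ⇒  +1.
(a,b)_29: α=2, u≡22; β=2, v≡6 (mod 29); (22|29)=+1, (6|29)=+1; sign (−1)^0·+1^2·+1^2 = +1.
(a,b)_31: α=2, u≡18; β=1, v≡27 (mod 31); (18|31)=+1, (27|31)=-1; sign (−1)^0·+1^1·-1^2 = +1.
(a,b)_∞: sgn(-161)=−, sgn(93)=+, so +1.
(a,b)_7: α=-5, u≡6; β=-2, v≡2 (mod 7); (6|7)=-1, (2|7)=+1; sign (−1)^0·-1^-2·+1^-5 = +1.
Every local symbol is +1, so the conic -161·x² + 93·y² = z² has ℚ_v-points for all v and hence a ℚ-point; (a, b / ℚ) ≅ M_2(ℚ).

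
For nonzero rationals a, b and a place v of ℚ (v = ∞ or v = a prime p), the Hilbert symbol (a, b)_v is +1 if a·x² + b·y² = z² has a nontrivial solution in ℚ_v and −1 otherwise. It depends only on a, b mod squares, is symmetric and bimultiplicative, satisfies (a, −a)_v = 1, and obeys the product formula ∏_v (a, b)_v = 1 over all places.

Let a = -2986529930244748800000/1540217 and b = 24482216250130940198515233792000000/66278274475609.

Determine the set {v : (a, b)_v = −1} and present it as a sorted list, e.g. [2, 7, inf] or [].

Mod squares: a ≡ -1615, b ≡ 253. Check v ∈ {∞, 2, 3, 5, 7, 11, 17, 19, 23, 37, 43}.
v=43: a=43^-2·(≡19), b=43^-4·(≡16) mod 43; (19|43)=-1, (16|43)=+1; (−1)^{-2·-4·21}·(-1)^-4·(+1)^-2 = +1.
v=17: a=17^-1·(≡3), b=17^-2·(≡8) mod 17; (3|17)=-1, (8|17)=+1; (−1)^{-1·-2·8}·(-1)^-2·(+1)^-1 = +1.
v=5: a=5^5·(≡2), b=5^6·(≡2) mod 5; (2|5)=-1, (2|5)=-1; (−1)^{5·6·2}·(-1)^6·(-1)^5 = -1.
v=23: a=23^2·(≡12), b=23^3·(≡7) mod 23; (12|23)=+1, (7|23)=-1; (−1)^{2·3·11}·(+1)^3·(-1)^2 = +1.
v=3: a=3^12·(≡2), b=3^22·(≡1) mod 3; (2|3)=-1, (1|3)=+1; (−1)^{12·22·1}·(-1)^22·(+1)^12 = +1.
v=37: a=37^0·(≡5), b=37^-2·(≡29) mod 37; (5|37)=-1, (29|37)=-1; (−1)^{0·-2·18}·(-1)^-2·(-1)^0 = +1.
v=∞: -1615 < 0 and 253 > 0  ⇒  (a,b)_∞ = +1.
v=7: a=7^-2·(≡1), b=7^-2·(≡1) mod 7; (1|7)=+1, (1|7)=+1; (−1)^{-2·-2·3}·(+1)^-2·(+1)^-2 = +1.
v=11: a=11^2·(≡6), b=11^3·(≡3) mod 11; (6|11)=-1, (3|11)=+1; (−1)^{2·3·5}·(-1)^3·(+1)^2 = -1.
v=19: a=19^3·(≡12), b=19^6·(≡4) mod 19; (12|19)=-1, (4|19)=+1; (−1)^{3·6·9}·(-1)^6·(+1)^3 = +1.
v=2: v_2(a)=12, v_2(b)=16; units ≡ 1, 5 (mod 8); ε·ε+αω+βω = 0·0+12·1+16·0 ≡ 0  ⇒  (a,b)_2 = +1.
Ram(-1615, 253) = {5, 11}; no ℚ_5-point on the conic.

[5, 11]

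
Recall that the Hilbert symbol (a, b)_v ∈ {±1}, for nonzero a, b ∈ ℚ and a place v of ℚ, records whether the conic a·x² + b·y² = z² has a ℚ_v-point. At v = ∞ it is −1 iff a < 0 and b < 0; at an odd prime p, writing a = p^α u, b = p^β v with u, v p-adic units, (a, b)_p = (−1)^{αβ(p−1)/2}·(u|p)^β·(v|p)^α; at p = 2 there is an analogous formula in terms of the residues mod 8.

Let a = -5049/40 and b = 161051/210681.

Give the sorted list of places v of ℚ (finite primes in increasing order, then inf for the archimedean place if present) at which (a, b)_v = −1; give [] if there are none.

Mod squares: a ≡ -5610, b ≡ 11. Check v ∈ {∞, 2, 3, 5, 11, 17}.
v=17: a=17^1·(≡10), b=17^-2·(≡12) mod 17; (10|17)=-1, (12|17)=-1; (−1)^{1·-2·8}·(-1)^-2·(-1)^1 = -1.
v=5: a=5^-1·(≡2), b=5^0·(≡1) mod 5; (2|5)=-1, (1|5)=+1; (−1)^{-1·0·2}·(-1)^0·(+1)^-1 = +1.
v=∞: -5610 < 0 and 11 > 0  ⇒  (a,b)_∞ = +1.
v=2: v_2(a)=-3, v_2(b)=0; units ≡ 3, 3 (mod 8); ε·ε+αω+βω = 1·1+-3·1+0·1 ≡ 0  ⇒  (a,b)_2 = +1.
v=11: a=11^1·(≡2), b=11^5·(≡5) mod 11; (2|11)=-1, (5|11)=+1; (−1)^{1·5·5}·(-1)^5·(+1)^1 = +1.
v=3: a=3^3·(≡2), b=3^-6·(≡2) mod 3; (2|3)=-1, (2|3)=-1; (−1)^{3·-6·1}·(-1)^-6·(-1)^3 = -1.
Ram(-5610, 11) = {3, 17}; no ℚ_3-point on the conic.

[3, 17]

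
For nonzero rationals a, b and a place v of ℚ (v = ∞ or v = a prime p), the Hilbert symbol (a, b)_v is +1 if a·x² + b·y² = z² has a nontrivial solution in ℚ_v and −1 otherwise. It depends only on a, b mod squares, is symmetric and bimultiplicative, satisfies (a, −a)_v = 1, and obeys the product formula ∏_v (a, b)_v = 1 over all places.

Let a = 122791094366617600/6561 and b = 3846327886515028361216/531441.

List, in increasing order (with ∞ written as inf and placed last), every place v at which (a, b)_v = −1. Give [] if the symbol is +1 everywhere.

[11, 29]

Mod squares: a ≡ 1569799, b ≡ 271469. Check v ∈ {∞, 2, 3, 5, 7, 11, 19, 23, 29, 37}.
v=5: a=5^2·(≡4), b=5^0·(≡1) mod 5; (4|5)=+1, (1|5)=+1; (−1)^{2·0·2}·(+1)^0·(+1)^2 = +1.
v=2: v_2(a)=14, v_2(b)=22; units ≡ 7, 5 (mod 8); ε·ε+αω+βω = 1·0+14·1+22·0 ≡ 0  ⇒  (a,b)_2 = +1.
v=∞: 1569799 > 0 and 271469 > 0  ⇒  (a,b)_∞ = +1.
v=29: a=29^1·(≡14), b=29^1·(≡22) mod 29; (14|29)=-1, (22|29)=+1; (−1)^{1·1·14}·(-1)^1·(+1)^1 = -1.
v=23: a=23^2·(≡13), b=23^3·(≡12) mod 23; (13|23)=+1, (12|23)=+1; (−1)^{2·3·11}·(+1)^3·(+1)^2 = +1.
v=19: a=19^3·(≡9), b=19^4·(≡11) mod 19; (9|19)=+1, (11|19)=+1; (−1)^{3·4·9}·(+1)^4·(+1)^3 = +1.
v=11: a=11^1·(≡8), b=11^1·(≡2) mod 11; (8|11)=-1, (2|11)=-1; (−1)^{1·1·5}·(-1)^1·(-1)^1 = -1.
v=3: a=3^-8·(≡1), b=3^-12·(≡2) mod 3; (1|3)=+1, (2|3)=-1; (−1)^{-8·-12·1}·(+1)^-12·(-1)^-8 = +1.
v=37: a=37^1·(≡28), b=37^1·(≡25) mod 37; (28|37)=+1, (25|37)=+1; (−1)^{1·1·18}·(+1)^1·(+1)^1 = +1.
v=7: a=7^1·(≡3), b=7^2·(≡4) mod 7; (3|7)=-1, (4|7)=+1; (−1)^{1·2·3}·(-1)^2·(+1)^1 = +1.
Ram(1569799, 271469) = {11, 29}; no ℚ_11-point on the conic.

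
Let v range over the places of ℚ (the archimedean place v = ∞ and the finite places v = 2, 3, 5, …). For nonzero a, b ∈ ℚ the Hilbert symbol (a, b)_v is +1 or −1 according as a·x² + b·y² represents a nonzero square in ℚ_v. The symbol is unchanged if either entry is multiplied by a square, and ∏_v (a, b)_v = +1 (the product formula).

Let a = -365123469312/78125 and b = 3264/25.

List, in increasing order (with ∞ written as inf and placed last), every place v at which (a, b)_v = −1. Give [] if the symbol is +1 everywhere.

Mod squares: a ≡ -1190, b ≡ 51. Check v ∈ {∞, 2, 3, 5, 7, 17}.
v=7: a=7^1·(≡6), b=7^0·(≡4) mod 7; (6|7)=-1, (4|7)=+1; (−1)^{1·0·3}·(-1)^0·(+1)^1 = +1.
v=∞: -1190 < 0 and 51 > 0  ⇒  (a,b)_∞ = +1.
v=17: a=17^3·(≡9), b=17^1·(≡7) mod 17; (9|17)=+1, (7|17)=-1; (−1)^{3·1·8}·(+1)^1·(-1)^3 = -1.
v=2: v_2(a)=17, v_2(b)=6; units ≡ 5, 3 (mod 8); ε·ε+αω+βω = 0·1+17·1+6·1 ≡ 1  ⇒  (a,b)_2 = -1.
v=5: a=5^-7·(≡3), b=5^-2·(≡4) mod 5; (3|5)=-1, (4|5)=+1; (−1)^{-7·-2·2}·(-1)^-2·(+1)^-7 = +1.
v=3: a=3^4·(≡1), b=3^1·(≡2) mod 3; (1|3)=+1, (2|3)=-1; (−1)^{4·1·1}·(+1)^1·(-1)^4 = +1.
(-1190, 51 / ℚ) ramifies at {2, 17}: a division algebra.

[2, 17]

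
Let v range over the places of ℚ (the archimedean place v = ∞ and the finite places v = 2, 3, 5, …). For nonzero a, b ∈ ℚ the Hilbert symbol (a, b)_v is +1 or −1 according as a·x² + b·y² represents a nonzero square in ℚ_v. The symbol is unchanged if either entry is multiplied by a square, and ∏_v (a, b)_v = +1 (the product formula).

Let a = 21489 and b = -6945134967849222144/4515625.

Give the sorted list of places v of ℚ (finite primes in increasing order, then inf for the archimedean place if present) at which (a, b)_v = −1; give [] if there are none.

(a, b) ≡ (21489, -19019) mod (ℚ^×)²; places V = {2, 3, 5, 7, 11, 13, 17, 19, 29, ∞}.
(a,b)_13: α=1, u≡2; β=3, v≡8 (mod 13); (2|13)=-1, (8|13)=-1; sign (−1)^0·-1^3·-1^1 = +1.
(a,b)_5: α=0, u≡4; β=-6, v≡4 (mod 5); (4|5)=+1, (4|5)=+1; sign (−1)^0·+1^-6·+1^0 = +1.
(a,b)_3: α=1, u≡2; β=4, v≡1 (mod 3); (2|3)=-1, (1|3)=+1; sign (−1)^0·-1^4·+1^1 = +1.
(a,b)_∞: sgn(21489)=+, sgn(-19019)=−, so +1.
(a,b)_7: α=0, u≡6; β=1, v≡3 (mod 7); (6|7)=-1, (3|7)=-1; sign (−1)^0·-1^1·-1^0 = -1.
(a,b)_17: α=0, u≡1; β=-2, v≡2 (mod 17); (1|17)=+1, (2|17)=+1; sign (−1)^0·+1^-2·+1^0 = +1.
(a,b)_29: α=1, u≡16; β=2, v≡1 (mod 29); (16|29)=+1, (1|29)=+1; sign (−1)^0·+1^2·+1^1 = +1.
(a,b)_2: α=0, β=18; u≡1, v≡5 (mod 8); ε(u)ε(v)=0·0, αω(v)=0·1, βω(u)=18·0; sum ≡ 0  ⇒  +1.
(a,b)_11: α=0, u≡6; β=3, v≡1 (mod 11); (6|11)=-1, (1|11)=+1; sign (−1)^0·-1^3·+1^0 = -1.
(a,b)_19: α=1, u≡10; β=1, v≡1 (mod 19); (10|19)=-1, (1|19)=+1; sign (−1)^1·-1^1·+1^1 = +1.
|Ram(21489, -19019)| = 2, even; anisotropic at {7, 11}.

[7, 11]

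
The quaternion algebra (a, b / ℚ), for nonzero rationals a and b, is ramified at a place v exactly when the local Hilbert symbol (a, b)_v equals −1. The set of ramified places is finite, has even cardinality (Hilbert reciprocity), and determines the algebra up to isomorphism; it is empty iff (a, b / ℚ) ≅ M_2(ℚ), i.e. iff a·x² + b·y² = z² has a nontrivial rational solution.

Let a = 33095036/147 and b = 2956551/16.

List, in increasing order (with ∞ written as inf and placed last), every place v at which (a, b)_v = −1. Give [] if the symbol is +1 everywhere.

[3, 43]

Mod squares: a ≡ 68757, b ≡ 1599. Check v ∈ {∞, 2, 3, 7, 13, 19, 41, 43}.
v=∞: 68757 > 0 and 1599 > 0  ⇒  (a,b)_∞ = +1.
v=43: a=43^1·(≡26), b=43^2·(≡22) mod 43; (26|43)=-1, (22|43)=-1; (−1)^{1·2·21}·(-1)^2·(-1)^1 = -1.
v=7: a=7^-2·(≡3), b=7^0·(≡5) mod 7; (3|7)=-1, (5|7)=-1; (−1)^{-2·0·3}·(-1)^0·(-1)^-2 = +1.
v=41: a=41^1·(≡20), b=41^1·(≡20) mod 41; (20|41)=+1, (20|41)=+1; (−1)^{1·1·20}·(+1)^1·(+1)^1 = +1.
v=2: v_2(a)=2, v_2(b)=-4; units ≡ 5, 7 (mod 8); ε·ε+αω+βω = 0·1+2·0+-4·1 ≡ 0  ⇒  (a,b)_2 = +1.
v=19: a=19^2·(≡15), b=19^0·(≡13) mod 19; (15|19)=-1, (13|19)=-1; (−1)^{2·0·9}·(-1)^0·(-1)^2 = +1.
v=13: a=13^1·(≡2), b=13^1·(≡6) mod 13; (2|13)=-1, (6|13)=-1; (−1)^{1·1·6}·(-1)^1·(-1)^1 = +1.
v=3: a=3^-1·(≡2), b=3^1·(≡2) mod 3; (2|3)=-1, (2|3)=-1; (−1)^{-1·1·1}·(-1)^1·(-1)^-1 = -1.
Ram(68757, 1599) = {3, 43}; no ℚ_3-point on the conic.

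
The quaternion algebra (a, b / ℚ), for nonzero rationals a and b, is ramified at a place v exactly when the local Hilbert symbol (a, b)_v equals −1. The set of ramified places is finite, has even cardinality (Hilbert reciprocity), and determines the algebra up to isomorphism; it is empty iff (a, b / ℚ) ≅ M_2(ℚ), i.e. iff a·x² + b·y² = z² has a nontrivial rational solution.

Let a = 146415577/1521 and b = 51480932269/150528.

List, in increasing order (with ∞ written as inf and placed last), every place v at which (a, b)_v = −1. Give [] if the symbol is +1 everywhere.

[11, 17, 23, 29]

(a, b) ≡ (3553, 494247) mod (ℚ^×)²; places V = {2, 3, 7, 11, 13, 17, 19, 23, 29, 43, ∞}.
(a,b)_23: α=0, u≡5; β=1, v≡22 (mod 23); (5|23)=-1, (22|23)=-1; sign (−1)^0·-1^1·-1^0 = -1.
(a,b)_43: α=0, u≡28; β=2, v≡29 (mod 43); (28|43)=-1, (29|43)=-1; sign (−1)^0·-1^2·-1^0 = +1.
(a,b)_∞: sgn(3553)=+, sgn(494247)=+, so +1.
(a,b)_13: α=-2, u≡1; β=3, v≡7 (mod 13); (1|13)=+1, (7|13)=-1; sign (−1)^0·+1^3·-1^-2 = +1.
(a,b)_7: α=2, u≡2; β=-2, v≡3 (mod 7); (2|7)=+1, (3|7)=-1; sign (−1)^0·+1^-2·-1^2 = +1.
(a,b)_19: α=1, u≡6; β=1, v≡3 (mod 19); (6|19)=+1, (3|19)=-1; sign (−1)^1·+1^1·-1^1 = +1.
(a,b)_3: α=-2, u≡1; β=-1, v≡1 (mod 3); (1|3)=+1, (1|3)=+1; sign (−1)^0·+1^-1·+1^-2 = +1.
(a,b)_11: α=1, u≡4; β=0, v≡2 (mod 11); (4|11)=+1, (2|11)=-1; sign (−1)^0·+1^0·-1^1 = -1.
(a,b)_2: α=0, β=-10; u≡1, v≡7 (mod 8); ε(u)ε(v)=0·1, αω(v)=0·0, βω(u)=-10·0; sum ≡ 0  ⇒  +1.
(a,b)_29: α=2, u≡3; β=1, v≡28 (mod 29); (3|29)=-1, (28|29)=+1; sign (−1)^0·-1^1·+1^2 = -1.
(a,b)_17: α=1, u≡7; β=0, v≡11 (mod 17); (7|17)=-1, (11|17)=-1; sign (−1)^0·-1^0·-1^1 = -1.
Ram(3553, 494247) = {11, 17, 23, 29}; no ℚ_11-point on the conic.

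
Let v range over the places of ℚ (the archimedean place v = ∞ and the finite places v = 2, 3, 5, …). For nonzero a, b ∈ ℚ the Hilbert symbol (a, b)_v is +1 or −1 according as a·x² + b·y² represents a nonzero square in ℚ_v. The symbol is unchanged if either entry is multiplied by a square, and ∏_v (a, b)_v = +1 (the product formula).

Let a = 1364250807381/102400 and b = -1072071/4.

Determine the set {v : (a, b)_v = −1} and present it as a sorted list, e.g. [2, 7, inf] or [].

Mod squares: a ≡ 21, b ≡ -2431. Check v ∈ {∞, 2, 3, 5, 7, 11, 13, 17, 29, 47}.
v=17: a=17^2·(≡8), b=17^1·(≡6) mod 17; (8|17)=+1, (6|17)=-1; (−1)^{2·1·8}·(+1)^1·(-1)^2 = +1.
v=∞: 21 > 0 and -2431 < 0  ⇒  (a,b)_∞ = +1.
v=47: a=47^2·(≡37), b=47^0·(≡35) mod 47; (37|47)=+1, (35|47)=-1; (−1)^{2·0·23}·(+1)^0·(-1)^2 = +1.
v=5: a=5^-2·(≡1), b=5^0·(≡1) mod 5; (1|5)=+1, (1|5)=+1; (−1)^{-2·0·2}·(+1)^0·(+1)^-2 = +1.
v=2: v_2(a)=-12, v_2(b)=-2; units ≡ 5, 1 (mod 8); ε·ε+αω+βω = 0·0+-12·0+-2·1 ≡ 0  ⇒  (a,b)_2 = +1.
v=13: a=13^0·(≡6), b=13^1·(≡11) mod 13; (6|13)=-1, (11|13)=-1; (−1)^{0·1·6}·(-1)^1·(-1)^0 = -1.
v=11: a=11^2·(≡8), b=11^1·(≡8) mod 11; (8|11)=-1, (8|11)=-1; (−1)^{2·1·5}·(-1)^1·(-1)^2 = -1.
v=29: a=29^2·(≡26), b=29^0·(≡22) mod 29; (26|29)=-1, (22|29)=+1; (−1)^{2·0·14}·(-1)^0·(+1)^2 = +1.
v=3: a=3^1·(≡1), b=3^2·(≡2) mod 3; (1|3)=+1, (2|3)=-1; (−1)^{1·2·1}·(+1)^2·(-1)^1 = -1.
v=7: a=7^1·(≡5), b=7^2·(≡6) mod 7; (5|7)=-1, (6|7)=-1; (−1)^{1·2·3}·(-1)^2·(-1)^1 = -1.
Ram(21, -2431) = {3, 7, 11, 13}; no ℚ_3-point on the conic.

[3, 7, 11, 13]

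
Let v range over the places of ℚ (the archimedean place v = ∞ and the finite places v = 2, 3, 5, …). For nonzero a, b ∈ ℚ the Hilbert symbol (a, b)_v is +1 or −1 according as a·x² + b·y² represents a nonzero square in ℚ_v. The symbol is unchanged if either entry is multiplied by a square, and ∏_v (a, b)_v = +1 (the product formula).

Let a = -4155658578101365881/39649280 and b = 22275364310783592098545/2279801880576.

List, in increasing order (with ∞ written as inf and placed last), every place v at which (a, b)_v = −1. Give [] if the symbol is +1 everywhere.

Mod squares: a ≡ -23205, b ≡ 72930. Check v ∈ {∞, 2, 3, 5, 7, 11, 13, 17, 23, 29}.
v=11: a=11^-2·(≡4), b=11^-5·(≡6) mod 11; (4|11)=+1, (6|11)=-1; (−1)^{-2·-5·5}·(+1)^-5·(-1)^-2 = +1.
v=3: a=3^1·(≡2), b=3^-3·(≡1) mod 3; (2|3)=-1, (1|3)=+1; (−1)^{1·-3·1}·(-1)^-3·(+1)^1 = +1.
v=17: a=17^3·(≡5), b=17^5·(≡7) mod 17; (5|17)=-1, (7|17)=-1; (−1)^{3·5·8}·(-1)^5·(-1)^3 = +1.
v=5: a=5^-1·(≡4), b=5^1·(≡4) mod 5; (4|5)=+1, (4|5)=+1; (−1)^{-1·1·2}·(+1)^1·(+1)^-1 = +1.
v=23: a=23^2·(≡13), b=23^0·(≡14) mod 23; (13|23)=+1, (14|23)=-1; (−1)^{2·0·11}·(+1)^0·(-1)^2 = +1.
v=2: v_2(a)=-16, v_2(b)=-19; units ≡ 3, 1 (mod 8); ε·ε+αω+βω = 1·0+-16·0+-19·1 ≡ 1  ⇒  (a,b)_2 = -1.
v=7: a=7^3·(≡5), b=7^4·(≡1) mod 7; (5|7)=-1, (1|7)=+1; (−1)^{3·4·3}·(-1)^4·(+1)^3 = +1.
v=13: a=13^3·(≡10), b=13^3·(≡5) mod 13; (10|13)=+1, (5|13)=-1; (−1)^{3·3·6}·(+1)^3·(-1)^3 = -1.
v=∞: -23205 < 0 and 72930 > 0  ⇒  (a,b)_∞ = +1.
v=29: a=29^4·(≡7), b=29^6·(≡28) mod 29; (7|29)=+1, (28|29)=+1; (−1)^{4·6·14}·(+1)^6·(+1)^4 = +1.
Ram(-23205, 72930) = {2, 13}; no ℚ_2-point on the conic.

[2, 13]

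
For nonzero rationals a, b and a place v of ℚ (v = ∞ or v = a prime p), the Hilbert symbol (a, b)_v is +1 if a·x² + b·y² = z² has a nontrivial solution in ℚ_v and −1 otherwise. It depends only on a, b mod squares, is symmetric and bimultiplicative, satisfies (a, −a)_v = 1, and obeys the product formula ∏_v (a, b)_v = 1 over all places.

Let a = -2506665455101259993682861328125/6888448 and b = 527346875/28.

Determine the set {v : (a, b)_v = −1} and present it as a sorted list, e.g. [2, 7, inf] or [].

[5, 23]

(a, b) ≡ (-256795, 11165) mod (ℚ^×)²; places V = {2, 3, 5, 7, 11, 19, 23, 29, 31, ∞}.
(a,b)_11: α=5, u≡6; β=1, v≡3 (mod 11); (6|11)=-1, (3|11)=+1; sign (−1)^1·-1^1·+1^5 = +1.
(a,b)_2: α=-10, β=-2; u≡5, v≡5 (mod 8); ε(u)ε(v)=0·0, αω(v)=-10·1, βω(u)=-2·1; sum ≡ 0  ⇒  +1.
(a,b)_5: α=15, u≡4; β=5, v≡2 (mod 5); (4|5)=+1, (2|5)=-1; sign (−1)^0·+1^5·-1^15 = -1.
(a,b)_31: α=-2, u≡19; β=0, v≡5 (mod 31); (19|31)=+1, (5|31)=+1; sign (−1)^0·+1^0·+1^-2 = +1.
(a,b)_23: α=5, u≡4; β=2, v≡11 (mod 23); (4|23)=+1, (11|23)=-1; sign (−1)^0·+1^2·-1^5 = -1.
(a,b)_∞: sgn(-256795)=−, sgn(11165)=+, so +1.
(a,b)_29: α=3, u≡14; β=1, v≡17 (mod 29); (14|29)=-1, (17|29)=-1; sign (−1)^0·-1^1·-1^3 = +1.
(a,b)_3: α=2, u≡2; β=0, v≡2 (mod 3); (2|3)=-1, (2|3)=-1; sign (−1)^0·-1^0·-1^2 = +1.
(a,b)_19: α=2, u≡9; β=0, v≡12 (mod 19); (9|19)=+1, (12|19)=-1; sign (−1)^0·+1^0·-1^2 = +1.
(a,b)_7: α=-1, u≡2; β=-1, v≡5 (mod 7); (2|7)=+1, (5|7)=-1; sign (−1)^1·+1^-1·-1^-1 = +1.
|Ram(-256795, 11165)| = 2, even; anisotropic at {5, 23}.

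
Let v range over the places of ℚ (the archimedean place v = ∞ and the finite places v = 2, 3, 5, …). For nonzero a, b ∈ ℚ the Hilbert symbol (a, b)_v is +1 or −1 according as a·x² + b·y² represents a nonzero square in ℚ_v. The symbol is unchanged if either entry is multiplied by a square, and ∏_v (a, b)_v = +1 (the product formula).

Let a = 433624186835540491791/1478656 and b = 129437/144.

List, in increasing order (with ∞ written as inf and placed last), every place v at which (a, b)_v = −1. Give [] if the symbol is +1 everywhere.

Mod squares: a ≡ 39, b ≡ 77. Check v ∈ {∞, 2, 3, 7, 11, 13, 19, 29, 41, 43}.
v=7: a=7^4·(≡1), b=7^1·(≡1) mod 7; (1|7)=+1, (1|7)=+1; (−1)^{4·1·3}·(+1)^1·(+1)^4 = +1.
v=19: a=19^-2·(≡6), b=19^0·(≡6) mod 19; (6|19)=+1, (6|19)=+1; (−1)^{-2·0·9}·(+1)^0·(+1)^-2 = +1.
v=29: a=29^2·(≡12), b=29^0·(≡19) mod 29; (12|29)=-1, (19|29)=-1; (−1)^{2·0·14}·(-1)^0·(-1)^2 = +1.
v=43: a=43^2·(≡3), b=43^0·(≡32) mod 43; (3|43)=-1, (32|43)=-1; (−1)^{2·0·21}·(-1)^0·(-1)^2 = +1.
v=∞: 39 > 0 and 77 > 0  ⇒  (a,b)_∞ = +1.
v=11: a=11^6·(≡6), b=11^1·(≡8) mod 11; (6|11)=-1, (8|11)=-1; (−1)^{6·1·5}·(-1)^1·(-1)^6 = -1.
v=2: v_2(a)=-12, v_2(b)=-4; units ≡ 7, 5 (mod 8); ε·ε+αω+βω = 1·0+-12·1+-4·0 ≡ 0  ⇒  (a,b)_2 = +1.
v=3: a=3^1·(≡1), b=3^-2·(≡2) mod 3; (1|3)=+1, (2|3)=-1; (−1)^{1·-2·1}·(+1)^-2·(-1)^1 = -1.
v=13: a=13^1·(≡10), b=13^0·(≡9) mod 13; (10|13)=+1, (9|13)=+1; (−1)^{1·0·6}·(+1)^0·(+1)^1 = +1.
v=41: a=41^2·(≡23), b=41^2·(≡31) mod 41; (23|41)=+1, (31|41)=+1; (−1)^{2·2·20}·(+1)^2·(+1)^2 = +1.
Ram(39, 77) = {3, 11}; no ℚ_3-point on the conic.

[3, 11]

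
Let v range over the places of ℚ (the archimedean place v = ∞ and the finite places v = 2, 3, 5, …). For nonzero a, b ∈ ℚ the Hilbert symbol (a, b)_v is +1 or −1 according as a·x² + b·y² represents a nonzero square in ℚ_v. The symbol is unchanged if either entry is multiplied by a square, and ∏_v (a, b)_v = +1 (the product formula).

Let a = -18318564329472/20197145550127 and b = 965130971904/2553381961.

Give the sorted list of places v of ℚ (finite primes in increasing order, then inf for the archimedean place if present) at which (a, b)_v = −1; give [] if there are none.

(a, b) ≡ (-7854, 11) mod (ℚ^×)²; places V = {2, 3, 7, 11, 13, 17, 19, 23, ∞}.
(a,b)_19: α=-2, u≡15; β=0, v≡5 (mod 19); (15|19)=-1, (5|19)=+1; sign (−1)^0·-1^0·+1^-2 = +1.
(a,b)_2: α=11, β=8; u≡1, v≡3 (mod 8); ε(u)ε(v)=0·1, αω(v)=11·1, βω(u)=8·0; sum ≡ 1  ⇒  -1.
(a,b)_∞: sgn(-7854)=−, sgn(11)=+, so +1.
(a,b)_17: α=1, u≡10; β=2, v≡3 (mod 17); (10|17)=-1, (3|17)=-1; sign (−1)^0·-1^2·-1^1 = -1.
(a,b)_3: α=3, u≡1; β=4, v≡2 (mod 3); (1|3)=+1, (2|3)=-1; sign (−1)^0·+1^4·-1^3 = -1.
(a,b)_11: α=7, u≡4; β=5, v≡4 (mod 11); (4|11)=+1, (4|11)=+1; sign (−1)^1·+1^5·+1^7 = -1.
(a,b)_13: α=-4, u≡11; β=-6, v≡11 (mod 13); (11|13)=-1, (11|13)=-1; sign (−1)^0·-1^-6·-1^-4 = +1.
(a,b)_23: α=-4, u≡2; β=-2, v≡22 (mod 23); (2|23)=+1, (22|23)=-1; sign (−1)^0·+1^-2·-1^-4 = +1.
(a,b)_7: α=-1, u≡6; β=0, v≡2 (mod 7); (6|7)=-1, (2|7)=+1; sign (−1)^0·-1^0·+1^-1 = +1.
Ram(-7854, 11) = {2, 3, 11, 17}; no ℚ_2-point on the conic.

[2, 3, 11, 17]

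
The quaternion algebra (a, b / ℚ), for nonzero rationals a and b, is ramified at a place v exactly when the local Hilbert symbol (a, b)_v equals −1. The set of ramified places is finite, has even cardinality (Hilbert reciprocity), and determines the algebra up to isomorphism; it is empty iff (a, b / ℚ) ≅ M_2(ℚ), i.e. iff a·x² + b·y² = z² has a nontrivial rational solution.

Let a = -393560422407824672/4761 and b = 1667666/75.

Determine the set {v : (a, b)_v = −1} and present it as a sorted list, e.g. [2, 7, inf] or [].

[7, 13]

(a, b) ≡ (-2, 102102) mod (ℚ^×)²; places V = {2, 3, 5, 7, 11, 13, 17, 19, 23, ∞}.
(a,b)_∞: sgn(-2)=−, sgn(102102)=+, so +1.
(a,b)_7: α=8, u≡6; β=3, v≡5 (mod 7); (6|7)=-1, (5|7)=-1; sign (−1)^0·-1^3·-1^8 = -1.
(a,b)_11: α=2, u≡9; β=1, v≡9 (mod 11); (9|11)=+1, (9|11)=+1; sign (−1)^0·+1^1·+1^2 = +1.
(a,b)_13: α=2, u≡8; β=1, v≡5 (mod 13); (8|13)=-1, (5|13)=-1; sign (−1)^0·-1^1·-1^2 = -1.
(a,b)_17: α=2, u≡16; β=1, v≡6 (mod 17); (16|17)=+1, (6|17)=-1; sign (−1)^0·+1^1·-1^2 = +1.
(a,b)_2: α=5, β=1; u≡7, v≡3 (mod 8); ε(u)ε(v)=1·1, αω(v)=5·1, βω(u)=1·0; sum ≡ 0  ⇒  +1.
(a,b)_3: α=-2, u≡1; β=-1, v≡2 (mod 3); (1|3)=+1, (2|3)=-1; sign (−1)^0·+1^-1·-1^-2 = +1.
(a,b)_23: α=-2, u≡22; β=0, v≡20 (mod 23); (22|23)=-1, (20|23)=-1; sign (−1)^0·-1^0·-1^-2 = +1.
(a,b)_5: α=0, u≡3; β=-2, v≡2 (mod 5); (3|5)=-1, (2|5)=-1; sign (−1)^0·-1^-2·-1^0 = +1.
(a,b)_19: α=2, u≡6; β=0, v≡2 (mod 19); (6|19)=+1, (2|19)=-1; sign (−1)^0·+1^0·-1^2 = +1.
Ram(-2, 102102) = {7, 13}; no ℚ_7-point on the conic.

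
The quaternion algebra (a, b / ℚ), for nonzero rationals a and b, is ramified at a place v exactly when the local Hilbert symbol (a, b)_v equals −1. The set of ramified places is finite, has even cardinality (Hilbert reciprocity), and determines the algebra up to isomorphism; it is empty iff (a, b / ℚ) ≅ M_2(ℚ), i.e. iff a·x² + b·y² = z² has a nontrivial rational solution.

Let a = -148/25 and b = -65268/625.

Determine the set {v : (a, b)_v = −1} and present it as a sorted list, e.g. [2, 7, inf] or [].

[2, inf]

(a, b) ≡ (-37, -37) mod (ℚ^×)²; places V = {2, 3, 5, 7, 37, ∞}.
(a,b)_7: α=0, u≡5; β=2, v≡6 (mod 7); (5|7)=-1, (6|7)=-1; sign (−1)^0·-1^2·-1^0 = +1.
(a,b)_5: α=-2, u≡2; β=-4, v≡2 (mod 5); (2|5)=-1, (2|5)=-1; sign (−1)^0·-1^-4·-1^-2 = +1.
(a,b)_2: α=2, β=2; u≡3, v≡3 (mod 8); ε(u)ε(v)=1·1, αω(v)=2·1, βω(u)=2·1; sum ≡ 1  ⇒  -1.
(a,b)_3: α=0, u≡2; β=2, v≡2 (mod 3); (2|3)=-1, (2|3)=-1; sign (−1)^0·-1^2·-1^0 = +1.
(a,b)_37: α=1, u≡25; β=1, v≡34 (mod 37); (25|37)=+1, (34|37)=+1; sign (−1)^0·+1^1·+1^1 = +1.
(a,b)_∞: sgn(-37)=−, sgn(-37)=−, so -1.
Ram(-37, -37) = {2, ∞}; no ℚ_2-point on the conic.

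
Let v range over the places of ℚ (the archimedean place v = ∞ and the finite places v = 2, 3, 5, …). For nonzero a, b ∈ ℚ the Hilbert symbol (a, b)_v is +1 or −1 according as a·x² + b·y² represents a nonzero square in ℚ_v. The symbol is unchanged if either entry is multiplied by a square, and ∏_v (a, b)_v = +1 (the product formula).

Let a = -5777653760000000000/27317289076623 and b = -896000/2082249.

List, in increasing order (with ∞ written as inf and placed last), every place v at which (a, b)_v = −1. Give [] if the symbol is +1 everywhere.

[5, 7, 19, inf]

(a, b) ≡ (-3857, -35) mod (ℚ^×)²; places V = {2, 3, 5, 7, 13, 19, 29, 37, ∞}.
(a,b)_7: α=-1, u≡2; β=1, v≡2 (mod 7); (2|7)=+1, (2|7)=+1; sign (−1)^1·+1^1·+1^-1 = -1.
(a,b)_5: α=10, u≡2; β=3, v≡3 (mod 5); (2|5)=-1, (3|5)=-1; sign (−1)^0·-1^3·-1^10 = -1.
(a,b)_3: α=-2, u≡1; β=-2, v≡1 (mod 3); (1|3)=+1, (1|3)=+1; sign (−1)^0·+1^-2·+1^-2 = +1.
(a,b)_13: α=-2, u≡4; β=-2, v≡9 (mod 13); (4|13)=+1, (9|13)=+1; sign (−1)^0·+1^-2·+1^-2 = +1.
(a,b)_37: α=-6, u≡26; β=-2, v≡35 (mod 37); (26|37)=+1, (35|37)=-1; sign (−1)^0·+1^-2·-1^-6 = +1.
(a,b)_2: α=30, β=10; u≡7, v≡5 (mod 8); ε(u)ε(v)=1·0, αω(v)=30·1, βω(u)=10·0; sum ≡ 0  ⇒  +1.
(a,b)_29: α=1, u≡2; β=0, v≡5 (mod 29); (2|29)=-1, (5|29)=+1; sign (−1)^0·-1^0·+1^1 = +1.
(a,b)_19: α=1, u≡11; β=0, v≡2 (mod 19); (11|19)=+1, (2|19)=-1; sign (−1)^0·+1^0·-1^1 = -1.
(a,b)_∞: sgn(-3857)=−, sgn(-35)=−, so -1.
|Ram(-3857, -35)| = 4, even; anisotropic at {5, 7, 19, ∞}.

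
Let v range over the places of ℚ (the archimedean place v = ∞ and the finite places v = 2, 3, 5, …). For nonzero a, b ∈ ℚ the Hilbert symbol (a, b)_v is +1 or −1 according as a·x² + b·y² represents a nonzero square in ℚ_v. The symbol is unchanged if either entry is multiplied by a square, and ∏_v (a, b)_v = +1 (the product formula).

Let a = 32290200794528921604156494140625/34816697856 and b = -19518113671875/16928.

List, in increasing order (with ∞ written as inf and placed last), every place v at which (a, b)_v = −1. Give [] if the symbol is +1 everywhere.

[5, 7]

(a, b) ≡ (390, -182) mod (ℚ^×)²; places V = {2, 3, 5, 7, 13, 19, 23, ∞}.
(a,b)_3: α=-5, u≡1; β=2, v≡1 (mod 3); (1|3)=+1, (1|3)=+1; sign (−1)^0·+1^2·+1^-5 = +1.
(a,b)_7: α=2, u≡3; β=1, v≡2 (mod 7); (3|7)=-1, (2|7)=+1; sign (−1)^0·-1^1·+1^2 = -1.
(a,b)_13: α=9, u≡12; β=3, v≡10 (mod 13); (12|13)=+1, (10|13)=+1; sign (−1)^0·+1^3·+1^9 = +1.
(a,b)_∞: sgn(390)=+, sgn(-182)=−, so +1.
(a,b)_2: α=-9, β=-5; u≡3, v≡5 (mod 8); ε(u)ε(v)=1·0, αω(v)=-9·1, βω(u)=-5·1; sum ≡ 0  ⇒  +1.
(a,b)_5: α=21, u≡2; β=8, v≡3 (mod 5); (2|5)=-1, (3|5)=-1; sign (−1)^0·-1^8·-1^21 = -1.
(a,b)_23: α=-4, u≡19; β=-2, v≡1 (mod 23); (19|23)=-1, (1|23)=+1; sign (−1)^0·-1^-2·+1^-4 = +1.
(a,b)_19: α=4, u≡13; β=2, v≡3 (mod 19); (13|19)=-1, (3|19)=-1; sign (−1)^0·-1^2·-1^4 = +1.
|Ram(390, -182)| = 2, even; anisotropic at {5, 7}.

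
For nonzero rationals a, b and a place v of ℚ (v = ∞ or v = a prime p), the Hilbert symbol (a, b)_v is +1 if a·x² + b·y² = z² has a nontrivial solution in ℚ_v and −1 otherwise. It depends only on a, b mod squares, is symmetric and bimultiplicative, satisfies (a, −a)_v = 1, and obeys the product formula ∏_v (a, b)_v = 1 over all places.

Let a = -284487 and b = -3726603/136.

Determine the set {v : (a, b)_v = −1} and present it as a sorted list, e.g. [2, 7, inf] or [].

[3, 7, 23, 31, 37, inf]

Mod squares: a ≡ -284487, b ≡ -38998. Check v ∈ {∞, 2, 3, 7, 17, 19, 23, 31, 37}.
v=2: v_2(a)=0, v_2(b)=-3; units ≡ 1, 5 (mod 8); ε·ε+αω+βω = 0·0+0·1+-3·0 ≡ 0  ⇒  (a,b)_2 = +1.
v=3: a=3^1·(≡1), b=3^2·(≡2) mod 3; (1|3)=+1, (2|3)=-1; (−1)^{1·2·1}·(+1)^2·(-1)^1 = -1.
v=17: a=17^0·(≡8), b=17^-1·(≡15) mod 17; (8|17)=+1, (15|17)=+1; (−1)^{0·-1·8}·(+1)^-1·(+1)^0 = +1.
v=31: a=31^1·(≡30), b=31^1·(≡3) mod 31; (30|31)=-1, (3|31)=-1; (−1)^{1·1·15}·(-1)^1·(-1)^1 = -1.
v=19: a=19^1·(≡18), b=19^2·(≡17) mod 19; (18|19)=-1, (17|19)=+1; (−1)^{1·2·9}·(-1)^2·(+1)^1 = +1.
v=7: a=7^1·(≡1), b=7^0·(≡5) mod 7; (1|7)=+1, (5|7)=-1; (−1)^{1·0·3}·(+1)^0·(-1)^1 = -1.
v=37: a=37^0·(≡6), b=37^1·(≡22) mod 37; (6|37)=-1, (22|37)=-1; (−1)^{0·1·18}·(-1)^1·(-1)^0 = -1.
v=23: a=23^1·(≡5), b=23^0·(≡14) mod 23; (5|23)=-1, (14|23)=-1; (−1)^{1·0·11}·(-1)^0·(-1)^1 = -1.
v=∞: -284487 < 0 and -38998 < 0  ⇒  (a,b)_∞ = -1.
|Ram(-284487, -38998)| = 6, even; anisotropic at {3, 7, 23, 31, 37, ∞}.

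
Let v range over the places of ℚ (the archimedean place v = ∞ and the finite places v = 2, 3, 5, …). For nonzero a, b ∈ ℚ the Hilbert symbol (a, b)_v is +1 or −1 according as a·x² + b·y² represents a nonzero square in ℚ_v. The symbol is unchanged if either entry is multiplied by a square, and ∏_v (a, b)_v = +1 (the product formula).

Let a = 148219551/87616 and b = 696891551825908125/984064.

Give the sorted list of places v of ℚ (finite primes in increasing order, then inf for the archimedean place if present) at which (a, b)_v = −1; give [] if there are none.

(a, b) ≡ (22591, 37) mod (ℚ^×)²; places V = {2, 3, 5, 19, 29, 31, 37, 41, ∞}.
(a,b)_37: α=-2, u≡34; β=1, v≡34 (mod 37); (34|37)=+1, (34|37)=+1; sign (−1)^0·+1^1·+1^-2 = +1.
(a,b)_19: α=1, u≡4; β=2, v≡14 (mod 19); (4|19)=+1, (14|19)=-1; sign (−1)^0·+1^2·-1^1 = -1.
(a,b)_5: α=0, u≡1; β=4, v≡2 (mod 5); (1|5)=+1, (2|5)=-1; sign (−1)^0·+1^4·-1^0 = +1.
(a,b)_∞: sgn(22591)=+, sgn(37)=+, so +1.
(a,b)_3: α=8, u≡1; β=10, v≡1 (mod 3); (1|3)=+1, (1|3)=+1; sign (−1)^0·+1^10·+1^8 = +1.
(a,b)_29: α=1, u≡25; β=2, v≡17 (mod 29); (25|29)=+1, (17|29)=-1; sign (−1)^0·+1^2·-1^1 = -1.
(a,b)_2: α=-6, β=-10; u≡7, v≡5 (mod 8); ε(u)ε(v)=1·0, αω(v)=-6·1, βω(u)=-10·0; sum ≡ 0  ⇒  +1.
(a,b)_31: α=0, u≡15; β=-2, v≡12 (mod 31); (15|31)=-1, (12|31)=-1; sign (−1)^0·-1^-2·-1^0 = +1.
(a,b)_41: α=1, u≡23; β=2, v≡2 (mod 41); (23|41)=+1, (2|41)=+1; sign (−1)^0·+1^2·+1^1 = +1.
|Ram(22591, 37)| = 2, even; anisotropic at {19, 29}.

[19, 29]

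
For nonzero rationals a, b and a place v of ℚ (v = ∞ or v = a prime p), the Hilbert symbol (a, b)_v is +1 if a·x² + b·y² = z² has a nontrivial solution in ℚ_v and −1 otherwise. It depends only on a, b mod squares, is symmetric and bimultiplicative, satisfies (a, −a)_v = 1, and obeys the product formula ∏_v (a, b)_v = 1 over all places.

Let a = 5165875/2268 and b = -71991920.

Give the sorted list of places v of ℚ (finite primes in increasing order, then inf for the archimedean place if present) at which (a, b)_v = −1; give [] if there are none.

Mod squares: a ≡ 5005, b ≡ -4499495. Check v ∈ {∞, 2, 3, 5, 7, 11, 13, 17, 29, 31}.
v=13: a=13^1·(≡5), b=13^1·(≡4) mod 13; (5|13)=-1, (4|13)=+1; (−1)^{1·1·6}·(-1)^1·(+1)^1 = -1.
v=29: a=29^0·(≡3), b=29^1·(≡7) mod 29; (3|29)=-1, (7|29)=+1; (−1)^{0·1·14}·(-1)^1·(+1)^0 = -1.
v=2: v_2(a)=-2, v_2(b)=4; units ≡ 5, 1 (mod 8); ε·ε+αω+βω = 0·0+-2·0+4·1 ≡ 0  ⇒  (a,b)_2 = +1.
v=7: a=7^-1·(≡4), b=7^1·(≡1) mod 7; (4|7)=+1, (1|7)=+1; (−1)^{-1·1·3}·(+1)^1·(+1)^-1 = -1.
v=11: a=11^1·(≡1), b=11^1·(≡5) mod 11; (1|11)=+1, (5|11)=+1; (−1)^{1·1·5}·(+1)^1·(+1)^1 = -1.
v=31: a=31^0·(≡7), b=31^1·(≡14) mod 31; (7|31)=+1, (14|31)=+1; (−1)^{0·1·15}·(+1)^1·(+1)^0 = +1.
v=5: a=5^3·(≡4), b=5^1·(≡1) mod 5; (4|5)=+1, (1|5)=+1; (−1)^{3·1·2}·(+1)^1·(+1)^3 = +1.
v=∞: 5005 > 0 and -4499495 < 0  ⇒  (a,b)_∞ = +1.
v=3: a=3^-4·(≡1), b=3^0·(≡1) mod 3; (1|3)=+1, (1|3)=+1; (−1)^{-4·0·1}·(+1)^0·(+1)^-4 = +1.
v=17: a=17^2·(≡6), b=17^0·(≡3) mod 17; (6|17)=-1, (3|17)=-1; (−1)^{2·0·8}·(-1)^0·(-1)^2 = +1.
(5005, -4499495 / ℚ) ramifies at {7, 11, 13, 29}: a division algebra.

[7, 11, 13, 29]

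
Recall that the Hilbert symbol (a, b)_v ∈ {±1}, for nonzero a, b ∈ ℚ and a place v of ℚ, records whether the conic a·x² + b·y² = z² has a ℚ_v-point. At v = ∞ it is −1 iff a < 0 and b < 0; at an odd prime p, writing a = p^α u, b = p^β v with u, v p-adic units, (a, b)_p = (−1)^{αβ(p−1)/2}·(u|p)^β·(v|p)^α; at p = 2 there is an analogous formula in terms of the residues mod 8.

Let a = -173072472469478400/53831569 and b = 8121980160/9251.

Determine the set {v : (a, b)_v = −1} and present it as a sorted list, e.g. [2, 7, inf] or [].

[11, 19]

(a, b) ≡ (-399, 11935) mod (ℚ^×)²; places V = {2, 3, 5, 7, 11, 13, 17, 19, 23, 29, 31, ∞}.
(a,b)_31: α=2, u≡10; β=1, v≡3 (mod 31); (10|31)=+1, (3|31)=-1; sign (−1)^0·+1^1·-1^2 = +1.
(a,b)_3: α=1, u≡2; β=4, v≡1 (mod 3); (2|3)=-1, (1|3)=+1; sign (−1)^0·-1^4·+1^1 = +1.
(a,b)_∞: sgn(-399)=−, sgn(11935)=+, so +1.
(a,b)_2: α=10, β=8; u≡1, v≡7 (mod 8); ε(u)ε(v)=0·1, αω(v)=10·0, βω(u)=8·0; sum ≡ 0  ⇒  +1.
(a,b)_23: α=-2, u≡10; β=0, v≡10 (mod 23); (10|23)=-1, (10|23)=-1; sign (−1)^0·-1^0·-1^-2 = +1.
(a,b)_5: α=2, u≡1; β=1, v≡2 (mod 5); (1|5)=+1, (2|5)=-1; sign (−1)^0·+1^1·-1^2 = +1.
(a,b)_11: α=-2, u≡10; β=-1, v≡6 (mod 11); (10|11)=-1, (6|11)=-1; sign (−1)^0·-1^-1·-1^-2 = -1.
(a,b)_29: α=-2, u≡13; β=-2, v≡1 (mod 29); (13|29)=+1, (1|29)=+1; sign (−1)^0·+1^-2·+1^-2 = +1.
(a,b)_13: α=2, u≡9; β=0, v≡1 (mod 13); (9|13)=+1, (1|13)=+1; sign (−1)^0·+1^0·+1^2 = +1.
(a,b)_17: α=2, u≡16; β=0, v≡16 (mod 17); (16|17)=+1, (16|17)=+1; sign (−1)^0·+1^0·+1^2 = +1.
(a,b)_7: α=1, u≡5; β=1, v≡2 (mod 7); (5|7)=-1, (2|7)=+1; sign (−1)^1·-1^1·+1^1 = +1.
(a,b)_19: α=3, u≡6; β=2, v≡12 (mod 19); (6|19)=+1, (12|19)=-1; sign (−1)^0·+1^2·-1^3 = -1.
|Ram(-399, 11935)| = 2, even; anisotropic at {11, 19}.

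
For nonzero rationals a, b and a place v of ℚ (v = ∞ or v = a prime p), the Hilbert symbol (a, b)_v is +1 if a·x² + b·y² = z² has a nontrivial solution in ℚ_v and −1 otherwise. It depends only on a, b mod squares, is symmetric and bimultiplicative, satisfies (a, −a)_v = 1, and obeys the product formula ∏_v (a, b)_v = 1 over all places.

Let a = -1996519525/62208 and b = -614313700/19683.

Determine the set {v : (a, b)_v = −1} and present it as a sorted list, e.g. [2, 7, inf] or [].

[3, inf]

(a, b) ≡ (-3927, -51051) mod (ℚ^×)²; places V = {2, 3, 5, 7, 11, 13, 17, 19, ∞}.
(a,b)_∞: sgn(-3927)=−, sgn(-51051)=−, so -1.
(a,b)_5: α=2, u≡3; β=2, v≡4 (mod 5); (3|5)=-1, (4|5)=+1; sign (−1)^0·-1^2·+1^2 = +1.
(a,b)_13: α=2, u≡4; β=1, v≡9 (mod 13); (4|13)=+1, (9|13)=+1; sign (−1)^0·+1^1·+1^2 = +1.
(a,b)_3: α=-5, u≡2; β=-9, v≡2 (mod 3); (2|3)=-1, (2|3)=-1; sign (−1)^1·-1^-9·-1^-5 = -1.
(a,b)_2: α=-8, β=2; u≡1, v≡5 (mod 8); ε(u)ε(v)=0·0, αω(v)=-8·1, βω(u)=2·0; sum ≡ 0  ⇒  +1.
(a,b)_11: α=1, u≡6; β=1, v≡9 (mod 11); (6|11)=-1, (9|11)=+1; sign (−1)^1·-1^1·+1^1 = +1.
(a,b)_19: α=2, u≡7; β=2, v≡3 (mod 19); (7|19)=+1, (3|19)=-1; sign (−1)^0·+1^2·-1^2 = +1.
(a,b)_17: α=1, u≡10; β=1, v≡11 (mod 17); (10|17)=-1, (11|17)=-1; sign (−1)^0·-1^1·-1^1 = +1.
(a,b)_7: α=1, u≡3; β=1, v≡2 (mod 7); (3|7)=-1, (2|7)=+1; sign (−1)^1·-1^1·+1^1 = +1.
|Ram(-3927, -51051)| = 2, even; anisotropic at {3, ∞}.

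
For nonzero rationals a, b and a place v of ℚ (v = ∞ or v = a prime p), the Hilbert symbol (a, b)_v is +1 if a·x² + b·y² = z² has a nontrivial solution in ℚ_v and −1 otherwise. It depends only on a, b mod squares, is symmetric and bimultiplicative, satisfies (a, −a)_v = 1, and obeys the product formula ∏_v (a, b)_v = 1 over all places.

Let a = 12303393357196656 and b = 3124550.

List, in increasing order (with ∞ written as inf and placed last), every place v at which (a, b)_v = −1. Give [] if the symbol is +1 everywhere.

Mod squares: a ≡ 2431, b ≡ 124982. Check v ∈ {∞, 2, 3, 5, 11, 13, 17, 19, 23}.
v=11: a=11^3·(≡5), b=11^1·(≡8) mod 11; (5|11)=+1, (8|11)=-1; (−1)^{3·1·5}·(+1)^1·(-1)^3 = +1.
v=13: a=13^3·(≡2), b=13^1·(≡6) mod 13; (2|13)=-1, (6|13)=-1; (−1)^{3·1·6}·(-1)^1·(-1)^3 = +1.
v=3: a=3^4·(≡1), b=3^0·(≡2) mod 3; (1|3)=+1, (2|3)=-1; (−1)^{4·0·1}·(+1)^0·(-1)^4 = +1.
v=2: v_2(a)=4, v_2(b)=1; units ≡ 7, 3 (mod 8); ε·ε+αω+βω = 1·1+4·1+1·0 ≡ 1  ⇒  (a,b)_2 = -1.
v=5: a=5^0·(≡1), b=5^2·(≡2) mod 5; (1|5)=+1, (2|5)=-1; (−1)^{0·2·2}·(+1)^2·(-1)^0 = +1.
v=19: a=19^2·(≡3), b=19^1·(≡5) mod 19; (3|19)=-1, (5|19)=+1; (−1)^{2·1·9}·(-1)^1·(+1)^2 = -1.
v=17: a=17^1·(≡11), b=17^0·(≡1) mod 17; (11|17)=-1, (1|17)=+1; (−1)^{1·0·8}·(-1)^0·(+1)^1 = +1.
v=23: a=23^2·(≡2), b=23^1·(≡12) mod 23; (2|23)=+1, (12|23)=+1; (−1)^{2·1·11}·(+1)^1·(+1)^2 = +1.
v=∞: 2431 > 0 and 124982 > 0  ⇒  (a,b)_∞ = +1.
|Ram(2431, 124982)| = 2, even; anisotropic at {2, 19}.

[2, 19]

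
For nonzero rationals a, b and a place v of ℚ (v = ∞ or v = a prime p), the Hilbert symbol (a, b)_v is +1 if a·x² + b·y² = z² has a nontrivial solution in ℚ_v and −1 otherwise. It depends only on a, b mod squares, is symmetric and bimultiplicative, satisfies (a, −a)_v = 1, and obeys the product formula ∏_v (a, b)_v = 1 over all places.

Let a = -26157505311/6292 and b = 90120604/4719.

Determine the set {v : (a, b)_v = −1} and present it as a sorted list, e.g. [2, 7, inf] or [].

(a, b) ≡ (-1443, 62049) mod (ℚ^×)²; places V = {2, 3, 7, 11, 13, 17, 37, 43, ∞}.
(a,b)_2: α=-2, β=2; u≡5, v≡1 (mod 8); ε(u)ε(v)=0·0, αω(v)=-2·0, βω(u)=2·1; sum ≡ 0  ⇒  +1.
(a,b)_13: α=-1, u≡8; β=-1, v≡11 (mod 13); (8|13)=-1, (11|13)=-1; sign (−1)^0·-1^-1·-1^-1 = +1.
(a,b)_3: α=3, u≡2; β=-1, v≡1 (mod 3); (2|3)=-1, (1|3)=+1; sign (−1)^1·-1^-1·+1^3 = +1.
(a,b)_7: α=2, u≡3; β=2, v≡2 (mod 7); (3|7)=-1, (2|7)=+1; sign (−1)^0·-1^2·+1^2 = +1.
(a,b)_11: α=-2, u≡1; β=-2, v≡4 (mod 11); (1|11)=+1, (4|11)=+1; sign (−1)^0·+1^-2·+1^-2 = +1.
(a,b)_∞: sgn(-1443)=−, sgn(62049)=+, so +1.
(a,b)_43: α=2, u≡33; β=1, v≡11 (mod 43); (33|43)=-1, (11|43)=+1; sign (−1)^0·-1^1·+1^2 = -1.
(a,b)_37: α=1, u≡13; β=1, v≡25 (mod 37); (13|37)=-1, (25|37)=+1; sign (−1)^0·-1^1·+1^1 = -1.
(a,b)_17: α=2, u≡16; β=2, v≡9 (mod 17); (16|17)=+1, (9|17)=+1; sign (−1)^0·+1^2·+1^2 = +1.
|Ram(-1443, 62049)| = 2, even; anisotropic at {37, 43}.

[37, 43]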